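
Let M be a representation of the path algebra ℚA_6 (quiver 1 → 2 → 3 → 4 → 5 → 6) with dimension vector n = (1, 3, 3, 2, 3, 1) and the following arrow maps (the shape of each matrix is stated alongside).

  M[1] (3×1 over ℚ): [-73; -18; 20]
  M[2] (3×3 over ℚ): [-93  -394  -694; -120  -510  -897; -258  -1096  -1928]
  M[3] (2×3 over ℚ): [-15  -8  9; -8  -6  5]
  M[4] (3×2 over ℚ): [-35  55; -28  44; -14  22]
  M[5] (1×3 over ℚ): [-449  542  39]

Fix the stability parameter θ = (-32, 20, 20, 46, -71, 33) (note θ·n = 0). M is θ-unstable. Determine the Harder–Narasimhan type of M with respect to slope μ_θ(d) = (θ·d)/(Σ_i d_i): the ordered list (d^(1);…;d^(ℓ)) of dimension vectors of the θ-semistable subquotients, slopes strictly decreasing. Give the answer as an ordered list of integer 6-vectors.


Via rank(M_{q-1}∘⋯∘M_p): M ≅ I[1,6], I[2,3], I[2,4], I[5,5]^2.
μ_θ-semistable layers: μ^(1)=46; μ^(2)=33; μ^(3)=20; μ^(4)=15/4; μ^(5)=-32; μ^(6)=-71

((0, 0, 0, 1, 0, 0); (0, 0, 0, 0, 0, 1); (0, 2, 2, 0, 0, 0); (0, 1, 1, 1, 1, 0); (1, 0, 0, 0, 0, 0); (0, 0, 0, 0, 2, 0))


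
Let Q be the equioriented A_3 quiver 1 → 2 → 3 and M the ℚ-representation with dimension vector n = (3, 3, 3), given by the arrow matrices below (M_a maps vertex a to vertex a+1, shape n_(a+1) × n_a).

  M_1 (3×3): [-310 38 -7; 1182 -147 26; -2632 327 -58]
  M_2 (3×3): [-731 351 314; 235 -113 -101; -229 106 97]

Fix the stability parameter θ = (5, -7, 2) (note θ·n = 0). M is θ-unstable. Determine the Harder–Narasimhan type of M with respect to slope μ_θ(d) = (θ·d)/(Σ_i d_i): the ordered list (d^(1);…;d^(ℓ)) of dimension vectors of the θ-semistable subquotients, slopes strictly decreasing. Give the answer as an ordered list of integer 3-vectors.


Interval decomposition of M: I[1,3]^3.
HN type (ℓ=2): μ^(1)=2; μ^(2)=-1

((0, 0, 3); (3, 3, 0))


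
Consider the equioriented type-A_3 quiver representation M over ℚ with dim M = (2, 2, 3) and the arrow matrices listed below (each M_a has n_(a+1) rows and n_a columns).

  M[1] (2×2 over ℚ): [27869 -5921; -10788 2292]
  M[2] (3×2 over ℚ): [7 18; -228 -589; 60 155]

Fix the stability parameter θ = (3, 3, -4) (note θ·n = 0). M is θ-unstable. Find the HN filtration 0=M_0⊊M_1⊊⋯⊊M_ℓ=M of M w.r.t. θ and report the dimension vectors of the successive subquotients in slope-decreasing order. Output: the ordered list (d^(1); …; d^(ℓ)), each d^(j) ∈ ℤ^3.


Barcode: M ≅ I[1,1], I[1,3], I[2,3], I[3,3]. HN layers by μ_θ (4 steps, strictly decreasing):
  μ^(1)=3; μ^(2)=2/3; μ^(3)=-1/2; μ^(4)=-4

((1, 0, 0); (1, 1, 1); (0, 1, 1); (0, 0, 1))


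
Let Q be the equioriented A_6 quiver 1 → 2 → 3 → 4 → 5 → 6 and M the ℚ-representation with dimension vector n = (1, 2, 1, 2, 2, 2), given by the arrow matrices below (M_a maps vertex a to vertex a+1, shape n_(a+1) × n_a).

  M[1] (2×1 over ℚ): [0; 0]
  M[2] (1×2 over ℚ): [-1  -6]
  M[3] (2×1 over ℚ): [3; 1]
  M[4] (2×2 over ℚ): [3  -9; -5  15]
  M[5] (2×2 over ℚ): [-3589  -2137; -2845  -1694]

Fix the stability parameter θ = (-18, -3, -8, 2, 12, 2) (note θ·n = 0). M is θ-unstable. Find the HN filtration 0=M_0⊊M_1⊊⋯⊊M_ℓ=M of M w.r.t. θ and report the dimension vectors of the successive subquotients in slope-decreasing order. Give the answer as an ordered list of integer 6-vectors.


Via rank(M_{q-1}∘⋯∘M_p): M ≅ I[1,1], I[2,2], I[2,4], I[4,6], I[5,6].
μ_θ-semistable layers: μ^(1)=7; μ^(2)=2; μ^(3)=-3; μ^(4)=-11/2; μ^(5)=-18

((0, 0, 0, 0, 2, 2); (0, 0, 0, 2, 0, 0); (0, 1, 0, 0, 0, 0); (0, 1, 1, 0, 0, 0); (1, 0, 0, 0, 0, 0))


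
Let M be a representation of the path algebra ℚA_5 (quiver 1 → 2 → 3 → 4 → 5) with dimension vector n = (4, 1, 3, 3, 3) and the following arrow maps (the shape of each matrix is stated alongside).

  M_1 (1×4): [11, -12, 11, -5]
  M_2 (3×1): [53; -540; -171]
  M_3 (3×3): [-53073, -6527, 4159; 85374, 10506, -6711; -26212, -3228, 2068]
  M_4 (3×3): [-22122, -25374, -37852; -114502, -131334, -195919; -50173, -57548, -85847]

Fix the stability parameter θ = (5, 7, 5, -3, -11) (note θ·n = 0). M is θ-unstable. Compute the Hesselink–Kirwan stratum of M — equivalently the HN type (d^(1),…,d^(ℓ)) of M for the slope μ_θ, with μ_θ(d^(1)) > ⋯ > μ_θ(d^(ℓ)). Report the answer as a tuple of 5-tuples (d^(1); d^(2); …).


Interval decomposition of M: I[1,1]^3, I[1,5], I[3,3], I[3,5], I[4,5].
HN type (ℓ=4): μ^(1)=5; μ^(2)=3/5; μ^(3)=-3; μ^(4)=-7

((3, 0, 1, 0, 0); (1, 1, 1, 1, 1); (0, 0, 1, 1, 1); (0, 0, 0, 1, 1))


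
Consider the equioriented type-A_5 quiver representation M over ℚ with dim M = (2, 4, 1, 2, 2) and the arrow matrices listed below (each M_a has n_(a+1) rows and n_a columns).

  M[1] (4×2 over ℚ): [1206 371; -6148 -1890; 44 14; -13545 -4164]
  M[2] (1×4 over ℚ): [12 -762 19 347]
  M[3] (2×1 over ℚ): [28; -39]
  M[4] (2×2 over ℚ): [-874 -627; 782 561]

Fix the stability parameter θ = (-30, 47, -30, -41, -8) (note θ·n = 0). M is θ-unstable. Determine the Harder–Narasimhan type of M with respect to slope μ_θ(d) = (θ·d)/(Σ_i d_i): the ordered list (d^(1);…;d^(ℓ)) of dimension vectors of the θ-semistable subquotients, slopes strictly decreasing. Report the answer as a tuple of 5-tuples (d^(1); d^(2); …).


Interval decomposition of M: I[1,2], I[1,5], I[2,2]^2, I[4,4], I[5,5].
HN type (ℓ=4): μ^(1)=47; μ^(2)=-8; μ^(3)=-30; μ^(4)=-41

((0, 3, 0, 0, 0); (0, 1, 1, 1, 2); (2, 0, 0, 0, 0); (0, 0, 0, 1, 0))


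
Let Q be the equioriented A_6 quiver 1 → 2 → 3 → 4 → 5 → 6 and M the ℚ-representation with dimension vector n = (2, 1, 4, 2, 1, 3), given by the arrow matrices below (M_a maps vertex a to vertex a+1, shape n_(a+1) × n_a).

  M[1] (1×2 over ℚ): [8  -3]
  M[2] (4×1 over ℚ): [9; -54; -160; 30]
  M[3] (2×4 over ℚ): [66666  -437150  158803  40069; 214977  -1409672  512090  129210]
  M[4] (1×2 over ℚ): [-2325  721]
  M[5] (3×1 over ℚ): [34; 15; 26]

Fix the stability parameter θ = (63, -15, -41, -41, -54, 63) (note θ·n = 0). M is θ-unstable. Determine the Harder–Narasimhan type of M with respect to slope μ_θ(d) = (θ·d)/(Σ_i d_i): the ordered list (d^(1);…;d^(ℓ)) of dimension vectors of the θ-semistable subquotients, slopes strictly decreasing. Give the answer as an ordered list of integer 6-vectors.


Barcode: M ≅ I[1,1], I[1,6], I[3,3]^2, I[3,4], I[6,6]^2. HN layers by μ_θ (3 steps, strictly decreasing):
  μ^(1)=63; μ^(2)=-88/5; μ^(3)=-41

((1, 0, 0, 0, 0, 3); (1, 1, 1, 1, 1, 0); (0, 0, 3, 1, 0, 0))


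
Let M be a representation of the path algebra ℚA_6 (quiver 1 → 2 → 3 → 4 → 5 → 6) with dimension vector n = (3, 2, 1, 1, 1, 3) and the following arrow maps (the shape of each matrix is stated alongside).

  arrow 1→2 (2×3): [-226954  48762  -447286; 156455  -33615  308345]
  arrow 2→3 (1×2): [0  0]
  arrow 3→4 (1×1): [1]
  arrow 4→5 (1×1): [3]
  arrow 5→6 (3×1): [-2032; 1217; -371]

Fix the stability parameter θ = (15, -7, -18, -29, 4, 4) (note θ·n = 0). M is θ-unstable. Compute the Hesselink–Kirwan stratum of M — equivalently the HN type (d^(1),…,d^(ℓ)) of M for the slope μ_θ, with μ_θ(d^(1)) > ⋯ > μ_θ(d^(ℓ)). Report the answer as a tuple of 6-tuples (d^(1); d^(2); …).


Interval decomposition of M: I[1,1]^2, I[1,2], I[2,2], I[3,6], I[6,6]^2.
HN type (ℓ=4): μ^(1)=15; μ^(2)=4; μ^(3)=-7; μ^(4)=-47/2

((2, 0, 0, 0, 0, 0); (1, 1, 0, 0, 1, 3); (0, 1, 0, 0, 0, 0); (0, 0, 1, 1, 0, 0))


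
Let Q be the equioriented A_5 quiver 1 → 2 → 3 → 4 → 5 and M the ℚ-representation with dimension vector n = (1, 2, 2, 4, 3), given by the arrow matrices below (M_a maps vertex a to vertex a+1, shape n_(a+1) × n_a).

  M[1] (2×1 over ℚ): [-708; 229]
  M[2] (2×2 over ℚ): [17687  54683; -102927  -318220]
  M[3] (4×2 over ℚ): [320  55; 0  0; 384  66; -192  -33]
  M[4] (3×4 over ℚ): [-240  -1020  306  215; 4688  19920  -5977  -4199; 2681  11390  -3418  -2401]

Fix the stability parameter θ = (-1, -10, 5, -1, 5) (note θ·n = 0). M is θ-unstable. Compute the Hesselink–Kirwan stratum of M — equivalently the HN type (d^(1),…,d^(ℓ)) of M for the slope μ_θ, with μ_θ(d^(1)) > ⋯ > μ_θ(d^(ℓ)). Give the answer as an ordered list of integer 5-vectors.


Barcode: M ≅ I[1,3], I[2,5], I[4,4], I[4,5]^2. HN layers by μ_θ (5 steps, strictly decreasing):
  μ^(1)=5; μ^(2)=2; μ^(3)=-1; μ^(4)=-11/2; μ^(5)=-10

((0, 0, 1, 0, 3); (0, 0, 1, 1, 0); (0, 0, 0, 3, 0); (1, 1, 0, 0, 0); (0, 1, 0, 0, 0))


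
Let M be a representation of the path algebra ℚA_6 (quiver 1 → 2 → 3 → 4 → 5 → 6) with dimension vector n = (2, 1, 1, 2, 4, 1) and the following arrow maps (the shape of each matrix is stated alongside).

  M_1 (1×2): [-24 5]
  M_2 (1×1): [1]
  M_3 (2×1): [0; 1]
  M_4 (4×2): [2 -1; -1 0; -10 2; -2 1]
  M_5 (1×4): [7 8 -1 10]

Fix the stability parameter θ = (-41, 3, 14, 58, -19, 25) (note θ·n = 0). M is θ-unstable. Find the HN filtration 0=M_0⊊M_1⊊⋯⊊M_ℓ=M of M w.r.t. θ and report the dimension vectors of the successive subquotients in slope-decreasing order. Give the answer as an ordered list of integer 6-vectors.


Via rank(M_{q-1}∘⋯∘M_p): M ≅ I[1,1], I[1,6], I[4,5], I[5,5]^2.
μ_θ-semistable layers: μ^(1)=25; μ^(2)=39/2; μ^(3)=14; μ^(4)=3; μ^(5)=-19; μ^(6)=-41

((0, 0, 0, 0, 0, 1); (0, 0, 0, 2, 2, 0); (0, 0, 1, 0, 0, 0); (0, 1, 0, 0, 0, 0); (0, 0, 0, 0, 2, 0); (2, 0, 0, 0, 0, 0))


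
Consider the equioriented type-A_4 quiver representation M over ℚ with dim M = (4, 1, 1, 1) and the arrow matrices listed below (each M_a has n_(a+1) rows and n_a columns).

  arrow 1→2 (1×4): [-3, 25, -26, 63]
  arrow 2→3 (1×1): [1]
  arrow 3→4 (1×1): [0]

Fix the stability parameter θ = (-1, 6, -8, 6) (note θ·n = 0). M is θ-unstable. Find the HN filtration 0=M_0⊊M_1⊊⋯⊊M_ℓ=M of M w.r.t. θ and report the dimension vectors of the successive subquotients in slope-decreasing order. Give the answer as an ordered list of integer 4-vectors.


Via rank(M_{q-1}∘⋯∘M_p): M ≅ I[1,1]^3, I[1,3], I[4,4].
μ_θ-semistable layers: μ^(1)=6; μ^(2)=-1

((0, 0, 0, 1); (4, 1, 1, 0))


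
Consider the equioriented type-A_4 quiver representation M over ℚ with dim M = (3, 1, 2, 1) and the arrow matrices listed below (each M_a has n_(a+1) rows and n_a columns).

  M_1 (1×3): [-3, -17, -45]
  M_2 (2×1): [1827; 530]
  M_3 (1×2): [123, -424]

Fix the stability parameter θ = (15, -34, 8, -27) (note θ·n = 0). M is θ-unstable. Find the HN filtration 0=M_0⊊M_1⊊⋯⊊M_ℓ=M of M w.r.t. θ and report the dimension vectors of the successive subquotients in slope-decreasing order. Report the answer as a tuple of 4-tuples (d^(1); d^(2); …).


Barcode: M ≅ I[1,1]^2, I[1,4], I[3,3]. HN layers by μ_θ (3 steps, strictly decreasing):
  μ^(1)=15; μ^(2)=8; μ^(3)=-19/2

((2, 0, 0, 0); (0, 0, 1, 0); (1, 1, 1, 1))


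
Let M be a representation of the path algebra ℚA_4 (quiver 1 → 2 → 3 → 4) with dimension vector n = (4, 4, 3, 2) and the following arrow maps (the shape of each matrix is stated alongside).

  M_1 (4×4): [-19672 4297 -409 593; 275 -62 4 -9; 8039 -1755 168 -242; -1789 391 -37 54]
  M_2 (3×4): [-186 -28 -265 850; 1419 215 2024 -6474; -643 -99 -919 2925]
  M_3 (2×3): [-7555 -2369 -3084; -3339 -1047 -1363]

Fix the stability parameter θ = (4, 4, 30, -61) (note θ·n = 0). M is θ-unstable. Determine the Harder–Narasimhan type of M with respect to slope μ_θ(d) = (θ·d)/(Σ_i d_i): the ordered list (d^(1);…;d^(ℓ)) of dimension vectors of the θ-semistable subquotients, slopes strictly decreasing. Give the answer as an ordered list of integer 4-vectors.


Interval decomposition of M: I[1,2], I[1,3], I[1,4]^2.
HN type (ℓ=3): μ^(1)=30; μ^(2)=4; μ^(3)=-23/4

((0, 0, 1, 0); (2, 2, 0, 0); (2, 2, 2, 2))


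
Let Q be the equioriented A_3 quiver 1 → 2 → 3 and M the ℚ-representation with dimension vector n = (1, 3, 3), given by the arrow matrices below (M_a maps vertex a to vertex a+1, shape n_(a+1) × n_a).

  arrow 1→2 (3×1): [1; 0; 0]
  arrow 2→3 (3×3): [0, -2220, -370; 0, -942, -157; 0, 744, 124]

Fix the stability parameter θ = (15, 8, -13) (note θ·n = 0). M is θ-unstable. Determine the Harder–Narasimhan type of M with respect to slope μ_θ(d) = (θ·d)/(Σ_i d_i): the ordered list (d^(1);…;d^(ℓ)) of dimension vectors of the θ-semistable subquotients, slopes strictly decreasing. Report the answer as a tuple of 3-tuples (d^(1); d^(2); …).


Via rank(M_{q-1}∘⋯∘M_p): M ≅ I[1,2], I[2,2], I[2,3], I[3,3]^2.
μ_θ-semistable layers: μ^(1)=23/2; μ^(2)=8; μ^(3)=-5/2; μ^(4)=-13

((1, 1, 0); (0, 1, 0); (0, 1, 1); (0, 0, 2))


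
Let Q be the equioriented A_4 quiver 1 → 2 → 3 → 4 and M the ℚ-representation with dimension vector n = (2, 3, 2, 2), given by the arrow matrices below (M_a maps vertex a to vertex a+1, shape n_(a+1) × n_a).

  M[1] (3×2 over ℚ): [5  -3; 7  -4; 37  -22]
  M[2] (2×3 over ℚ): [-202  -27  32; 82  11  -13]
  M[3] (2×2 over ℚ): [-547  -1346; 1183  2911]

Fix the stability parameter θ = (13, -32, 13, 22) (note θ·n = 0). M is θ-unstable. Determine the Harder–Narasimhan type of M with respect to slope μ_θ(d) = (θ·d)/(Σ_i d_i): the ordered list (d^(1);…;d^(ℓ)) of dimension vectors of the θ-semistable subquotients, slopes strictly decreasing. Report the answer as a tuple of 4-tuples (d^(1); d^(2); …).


Barcode: M ≅ I[1,2], I[1,4], I[2,4]. HN layers by μ_θ (4 steps, strictly decreasing):
  μ^(1)=22; μ^(2)=13; μ^(3)=-19/2; μ^(4)=-32

((0, 0, 0, 2); (0, 0, 2, 0); (2, 2, 0, 0); (0, 1, 0, 0))


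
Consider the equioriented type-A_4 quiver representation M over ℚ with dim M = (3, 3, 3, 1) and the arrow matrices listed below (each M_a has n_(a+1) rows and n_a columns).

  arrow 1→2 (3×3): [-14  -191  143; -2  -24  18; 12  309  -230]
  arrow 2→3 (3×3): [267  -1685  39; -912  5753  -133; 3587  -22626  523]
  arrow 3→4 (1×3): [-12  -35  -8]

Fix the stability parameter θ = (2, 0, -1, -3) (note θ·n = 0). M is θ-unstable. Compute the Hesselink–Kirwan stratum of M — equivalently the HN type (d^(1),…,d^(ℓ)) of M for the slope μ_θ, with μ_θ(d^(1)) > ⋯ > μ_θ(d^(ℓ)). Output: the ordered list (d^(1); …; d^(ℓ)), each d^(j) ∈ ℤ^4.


Barcode: M ≅ I[1,3]^2, I[1,4]. HN layers by μ_θ (2 steps, strictly decreasing):
  μ^(1)=1/3; μ^(2)=-1/2

((2, 2, 2, 0); (1, 1, 1, 1))


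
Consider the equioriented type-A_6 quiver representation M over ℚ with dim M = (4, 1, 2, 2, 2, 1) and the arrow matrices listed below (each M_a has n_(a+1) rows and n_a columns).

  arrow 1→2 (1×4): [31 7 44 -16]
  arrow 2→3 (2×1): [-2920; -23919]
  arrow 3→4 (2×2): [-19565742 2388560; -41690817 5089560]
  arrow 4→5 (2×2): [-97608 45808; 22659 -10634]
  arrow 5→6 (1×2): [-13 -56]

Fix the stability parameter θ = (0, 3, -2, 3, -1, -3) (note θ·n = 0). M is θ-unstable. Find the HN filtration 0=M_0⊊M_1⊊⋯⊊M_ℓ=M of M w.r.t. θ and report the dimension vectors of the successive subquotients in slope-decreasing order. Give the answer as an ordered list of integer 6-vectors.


Via rank(M_{q-1}∘⋯∘M_p): M ≅ I[1,1]^3, I[1,3], I[3,4], I[4,5], I[5,6].
μ_θ-semistable layers: μ^(1)=3; μ^(2)=1; μ^(3)=1/2; μ^(4)=0; μ^(5)=-2

((0, 0, 0, 1, 0, 0); (0, 0, 0, 1, 1, 0); (0, 1, 1, 0, 0, 0); (4, 0, 0, 0, 0, 0); (0, 0, 1, 0, 1, 1))


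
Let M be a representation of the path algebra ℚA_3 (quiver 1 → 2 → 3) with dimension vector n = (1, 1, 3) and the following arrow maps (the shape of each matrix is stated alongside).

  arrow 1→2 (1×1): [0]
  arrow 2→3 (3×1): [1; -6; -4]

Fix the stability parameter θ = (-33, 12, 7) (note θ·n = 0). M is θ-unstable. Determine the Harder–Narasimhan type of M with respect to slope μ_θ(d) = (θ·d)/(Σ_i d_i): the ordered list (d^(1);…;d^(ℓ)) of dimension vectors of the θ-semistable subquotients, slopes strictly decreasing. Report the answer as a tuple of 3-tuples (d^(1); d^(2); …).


Barcode: M ≅ I[1,1], I[2,3], I[3,3]^2. HN layers by μ_θ (3 steps, strictly decreasing):
  μ^(1)=19/2; μ^(2)=7; μ^(3)=-33

((0, 1, 1); (0, 0, 2); (1, 0, 0))


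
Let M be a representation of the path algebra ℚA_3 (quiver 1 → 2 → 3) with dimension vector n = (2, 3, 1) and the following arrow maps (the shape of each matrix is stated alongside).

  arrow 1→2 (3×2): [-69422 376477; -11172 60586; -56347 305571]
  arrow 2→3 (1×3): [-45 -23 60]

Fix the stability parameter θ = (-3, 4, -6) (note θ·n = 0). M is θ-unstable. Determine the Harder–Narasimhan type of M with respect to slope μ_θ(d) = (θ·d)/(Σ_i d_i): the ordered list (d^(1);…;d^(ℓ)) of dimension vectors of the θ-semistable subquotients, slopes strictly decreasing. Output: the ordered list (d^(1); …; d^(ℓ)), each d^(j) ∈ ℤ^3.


Via rank(M_{q-1}∘⋯∘M_p): M ≅ I[1,2], I[1,3], I[2,2].
μ_θ-semistable layers: μ^(1)=4; μ^(2)=-1; μ^(3)=-3

((0, 2, 0); (0, 1, 1); (2, 0, 0))


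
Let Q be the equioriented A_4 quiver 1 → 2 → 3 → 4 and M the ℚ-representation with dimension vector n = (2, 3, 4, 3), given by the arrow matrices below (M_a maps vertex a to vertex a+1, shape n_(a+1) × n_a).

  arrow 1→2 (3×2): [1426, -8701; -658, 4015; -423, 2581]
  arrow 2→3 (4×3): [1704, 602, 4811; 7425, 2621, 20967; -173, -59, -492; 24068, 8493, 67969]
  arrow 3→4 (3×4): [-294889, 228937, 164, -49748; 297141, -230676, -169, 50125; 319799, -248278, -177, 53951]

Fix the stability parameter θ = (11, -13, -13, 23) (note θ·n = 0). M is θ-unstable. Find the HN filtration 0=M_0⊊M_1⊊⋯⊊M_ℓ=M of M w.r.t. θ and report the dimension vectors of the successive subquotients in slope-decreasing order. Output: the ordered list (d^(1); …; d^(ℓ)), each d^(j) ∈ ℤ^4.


Interval decomposition of M: I[1,4]^2, I[2,4], I[3,3].
HN type (ℓ=3): μ^(1)=23; μ^(2)=-5; μ^(3)=-13

((0, 0, 0, 3); (2, 2, 2, 0); (0, 1, 2, 0))


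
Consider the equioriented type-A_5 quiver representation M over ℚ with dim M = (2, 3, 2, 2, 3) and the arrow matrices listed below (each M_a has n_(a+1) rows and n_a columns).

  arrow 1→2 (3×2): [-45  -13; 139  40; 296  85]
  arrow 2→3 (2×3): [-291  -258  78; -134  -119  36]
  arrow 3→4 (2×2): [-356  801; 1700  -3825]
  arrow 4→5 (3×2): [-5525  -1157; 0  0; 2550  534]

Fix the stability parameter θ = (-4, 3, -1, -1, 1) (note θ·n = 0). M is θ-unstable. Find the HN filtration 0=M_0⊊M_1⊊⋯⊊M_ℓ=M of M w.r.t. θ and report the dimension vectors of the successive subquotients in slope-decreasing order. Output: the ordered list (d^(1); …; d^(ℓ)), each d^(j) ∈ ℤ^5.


Via rank(M_{q-1}∘⋯∘M_p): M ≅ I[1,3], I[1,4], I[2,2], I[4,5], I[5,5]^2.
μ_θ-semistable layers: μ^(1)=3; μ^(2)=1; μ^(3)=1/3; μ^(4)=-1; μ^(5)=-4

((0, 1, 0, 0, 0); (0, 1, 1, 0, 3); (0, 1, 1, 1, 0); (0, 0, 0, 1, 0); (2, 0, 0, 0, 0))


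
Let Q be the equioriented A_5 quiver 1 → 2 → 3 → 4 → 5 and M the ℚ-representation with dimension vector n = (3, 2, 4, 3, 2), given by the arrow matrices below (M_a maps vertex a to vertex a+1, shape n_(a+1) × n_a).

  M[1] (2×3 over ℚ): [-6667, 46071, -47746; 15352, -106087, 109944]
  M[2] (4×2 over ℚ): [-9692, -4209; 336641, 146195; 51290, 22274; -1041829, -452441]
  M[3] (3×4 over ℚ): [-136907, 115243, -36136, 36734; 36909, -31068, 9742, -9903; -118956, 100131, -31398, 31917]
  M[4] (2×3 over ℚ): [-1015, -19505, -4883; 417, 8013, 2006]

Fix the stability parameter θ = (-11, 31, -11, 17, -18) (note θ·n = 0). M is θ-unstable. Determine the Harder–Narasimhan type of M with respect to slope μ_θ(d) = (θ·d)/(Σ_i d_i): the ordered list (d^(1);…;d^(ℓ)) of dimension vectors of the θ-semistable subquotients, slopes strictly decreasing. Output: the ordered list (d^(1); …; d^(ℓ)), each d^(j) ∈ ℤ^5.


Via rank(M_{q-1}∘⋯∘M_p): M ≅ I[1,1], I[1,3], I[1,4], I[3,3], I[3,5], I[4,5].
μ_θ-semistable layers: μ^(1)=17; μ^(2)=10; μ^(3)=-1/2; μ^(4)=-11

((0, 0, 0, 1, 0); (0, 2, 2, 0, 0); (0, 0, 0, 2, 2); (3, 0, 2, 0, 0))


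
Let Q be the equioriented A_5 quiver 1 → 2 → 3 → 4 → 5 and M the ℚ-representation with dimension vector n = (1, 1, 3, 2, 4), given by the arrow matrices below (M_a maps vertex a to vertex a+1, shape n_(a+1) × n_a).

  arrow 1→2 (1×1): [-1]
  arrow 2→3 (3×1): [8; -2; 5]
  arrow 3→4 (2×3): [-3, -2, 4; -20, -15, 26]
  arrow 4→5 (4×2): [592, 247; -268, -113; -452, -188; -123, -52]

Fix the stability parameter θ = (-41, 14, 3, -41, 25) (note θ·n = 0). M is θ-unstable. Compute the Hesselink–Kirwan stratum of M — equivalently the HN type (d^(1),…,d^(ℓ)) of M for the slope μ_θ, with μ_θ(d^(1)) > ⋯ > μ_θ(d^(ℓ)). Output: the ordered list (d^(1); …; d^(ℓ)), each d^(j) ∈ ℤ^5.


Interval decomposition of M: I[1,3], I[3,5]^2, I[5,5]^2.
HN type (ℓ=4): μ^(1)=25; μ^(2)=17/2; μ^(3)=-19; μ^(4)=-41

((0, 0, 0, 0, 4); (0, 1, 1, 0, 0); (0, 0, 2, 2, 0); (1, 0, 0, 0, 0))


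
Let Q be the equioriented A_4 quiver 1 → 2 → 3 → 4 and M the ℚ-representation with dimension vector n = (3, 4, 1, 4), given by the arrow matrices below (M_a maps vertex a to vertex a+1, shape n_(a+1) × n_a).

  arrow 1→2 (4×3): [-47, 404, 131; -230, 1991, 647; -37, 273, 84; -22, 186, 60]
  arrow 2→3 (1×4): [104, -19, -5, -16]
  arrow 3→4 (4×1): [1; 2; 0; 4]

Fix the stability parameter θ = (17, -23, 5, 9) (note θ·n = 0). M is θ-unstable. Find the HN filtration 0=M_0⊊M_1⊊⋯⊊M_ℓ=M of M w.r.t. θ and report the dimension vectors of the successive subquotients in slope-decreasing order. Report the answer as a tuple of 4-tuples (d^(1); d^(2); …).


Via rank(M_{q-1}∘⋯∘M_p): M ≅ I[1,1], I[1,2], I[1,4], I[2,2]^2, I[4,4]^3.
μ_θ-semistable layers: μ^(1)=17; μ^(2)=9; μ^(3)=5; μ^(4)=-3; μ^(5)=-23

((1, 0, 0, 0); (0, 0, 0, 4); (0, 0, 1, 0); (2, 2, 0, 0); (0, 2, 0, 0))


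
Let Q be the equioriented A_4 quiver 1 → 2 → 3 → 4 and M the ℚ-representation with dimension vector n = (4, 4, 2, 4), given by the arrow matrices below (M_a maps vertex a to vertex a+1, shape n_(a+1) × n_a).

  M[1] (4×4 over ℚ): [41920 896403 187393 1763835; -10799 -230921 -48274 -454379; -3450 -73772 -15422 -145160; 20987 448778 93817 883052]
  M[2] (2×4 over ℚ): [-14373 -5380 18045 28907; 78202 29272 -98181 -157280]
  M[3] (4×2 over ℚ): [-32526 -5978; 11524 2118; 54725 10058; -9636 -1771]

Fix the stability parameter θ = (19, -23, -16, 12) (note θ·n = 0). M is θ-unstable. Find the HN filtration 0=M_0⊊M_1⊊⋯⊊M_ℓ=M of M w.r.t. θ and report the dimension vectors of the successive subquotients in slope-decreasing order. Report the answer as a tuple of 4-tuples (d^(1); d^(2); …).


Via rank(M_{q-1}∘⋯∘M_p): M ≅ I[1,1]^2, I[1,2], I[1,4], I[2,2], I[2,4], I[4,4]^2.
μ_θ-semistable layers: μ^(1)=19; μ^(2)=12; μ^(3)=-2; μ^(4)=-20/3; μ^(5)=-16; μ^(6)=-23

((2, 0, 0, 0); (0, 0, 0, 4); (1, 1, 0, 0); (1, 1, 1, 0); (0, 0, 1, 0); (0, 2, 0, 0))


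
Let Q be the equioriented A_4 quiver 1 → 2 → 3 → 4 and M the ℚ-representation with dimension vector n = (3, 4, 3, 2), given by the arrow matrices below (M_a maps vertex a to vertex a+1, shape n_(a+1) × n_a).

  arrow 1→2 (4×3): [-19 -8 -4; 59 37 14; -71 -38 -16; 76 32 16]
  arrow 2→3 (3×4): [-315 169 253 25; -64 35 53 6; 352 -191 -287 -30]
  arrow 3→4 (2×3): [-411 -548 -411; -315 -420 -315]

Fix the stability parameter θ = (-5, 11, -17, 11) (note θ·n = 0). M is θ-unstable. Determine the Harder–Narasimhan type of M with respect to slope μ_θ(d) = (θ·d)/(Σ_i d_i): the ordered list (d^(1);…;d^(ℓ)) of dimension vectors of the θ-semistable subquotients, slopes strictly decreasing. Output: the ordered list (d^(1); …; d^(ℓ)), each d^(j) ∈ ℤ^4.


Interval decomposition of M: I[1,1], I[1,3], I[1,4], I[2,2], I[2,3], I[4,4].
HN type (ℓ=3): μ^(1)=11; μ^(2)=-3; μ^(3)=-5

((0, 1, 0, 2); (0, 3, 3, 0); (3, 0, 0, 0))


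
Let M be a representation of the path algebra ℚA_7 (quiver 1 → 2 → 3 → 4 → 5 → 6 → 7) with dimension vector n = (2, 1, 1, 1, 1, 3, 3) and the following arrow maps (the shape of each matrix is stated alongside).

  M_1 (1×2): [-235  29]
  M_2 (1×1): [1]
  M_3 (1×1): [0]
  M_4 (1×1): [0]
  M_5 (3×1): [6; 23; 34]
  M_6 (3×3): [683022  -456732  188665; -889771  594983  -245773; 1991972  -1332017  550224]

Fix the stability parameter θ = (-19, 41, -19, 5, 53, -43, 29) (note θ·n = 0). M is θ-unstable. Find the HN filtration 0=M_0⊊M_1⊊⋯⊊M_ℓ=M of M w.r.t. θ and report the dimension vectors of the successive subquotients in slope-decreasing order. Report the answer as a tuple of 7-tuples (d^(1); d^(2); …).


Via rank(M_{q-1}∘⋯∘M_p): M ≅ I[1,1], I[1,3], I[4,4], I[5,7], I[6,7]^2.
μ_θ-semistable layers: μ^(1)=29; μ^(2)=11; μ^(3)=5; μ^(4)=-19; μ^(5)=-43

((0, 0, 0, 0, 0, 0, 3); (0, 1, 1, 0, 0, 0, 0); (0, 0, 0, 1, 1, 1, 0); (2, 0, 0, 0, 0, 0, 0); (0, 0, 0, 0, 0, 2, 0))


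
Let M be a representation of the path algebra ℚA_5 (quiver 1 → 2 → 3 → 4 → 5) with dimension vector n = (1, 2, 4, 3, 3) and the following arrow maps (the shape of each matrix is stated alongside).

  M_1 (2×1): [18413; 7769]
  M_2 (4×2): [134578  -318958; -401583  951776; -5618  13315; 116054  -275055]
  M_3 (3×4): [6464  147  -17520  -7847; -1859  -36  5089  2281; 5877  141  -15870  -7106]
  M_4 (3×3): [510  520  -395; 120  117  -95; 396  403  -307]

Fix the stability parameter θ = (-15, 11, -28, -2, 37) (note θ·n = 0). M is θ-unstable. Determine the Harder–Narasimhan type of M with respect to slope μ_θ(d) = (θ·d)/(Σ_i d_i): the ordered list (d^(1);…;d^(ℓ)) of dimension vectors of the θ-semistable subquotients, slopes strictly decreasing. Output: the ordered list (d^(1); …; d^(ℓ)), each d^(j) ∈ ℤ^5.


Barcode: M ≅ I[1,5], I[2,4], I[3,3], I[3,5], I[5,5]. HN layers by μ_θ (5 steps, strictly decreasing):
  μ^(1)=37; μ^(2)=-2; μ^(3)=-17/2; μ^(4)=-15; μ^(5)=-28

((0, 0, 0, 0, 3); (0, 0, 0, 3, 0); (0, 2, 2, 0, 0); (1, 0, 0, 0, 0); (0, 0, 2, 0, 0))


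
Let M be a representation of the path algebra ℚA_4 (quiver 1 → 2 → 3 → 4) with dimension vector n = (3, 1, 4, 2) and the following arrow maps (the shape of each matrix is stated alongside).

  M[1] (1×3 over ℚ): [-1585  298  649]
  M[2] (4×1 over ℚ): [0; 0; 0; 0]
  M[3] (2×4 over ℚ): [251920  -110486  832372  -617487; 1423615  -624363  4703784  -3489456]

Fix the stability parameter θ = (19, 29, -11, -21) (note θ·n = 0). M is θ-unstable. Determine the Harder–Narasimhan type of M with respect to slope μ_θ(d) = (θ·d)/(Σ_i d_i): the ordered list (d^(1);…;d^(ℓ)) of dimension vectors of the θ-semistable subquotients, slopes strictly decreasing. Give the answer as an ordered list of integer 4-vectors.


Via rank(M_{q-1}∘⋯∘M_p): M ≅ I[1,1]^2, I[1,2], I[3,3]^2, I[3,4]^2.
μ_θ-semistable layers: μ^(1)=29; μ^(2)=19; μ^(3)=-11; μ^(4)=-16

((0, 1, 0, 0); (3, 0, 0, 0); (0, 0, 2, 0); (0, 0, 2, 2))


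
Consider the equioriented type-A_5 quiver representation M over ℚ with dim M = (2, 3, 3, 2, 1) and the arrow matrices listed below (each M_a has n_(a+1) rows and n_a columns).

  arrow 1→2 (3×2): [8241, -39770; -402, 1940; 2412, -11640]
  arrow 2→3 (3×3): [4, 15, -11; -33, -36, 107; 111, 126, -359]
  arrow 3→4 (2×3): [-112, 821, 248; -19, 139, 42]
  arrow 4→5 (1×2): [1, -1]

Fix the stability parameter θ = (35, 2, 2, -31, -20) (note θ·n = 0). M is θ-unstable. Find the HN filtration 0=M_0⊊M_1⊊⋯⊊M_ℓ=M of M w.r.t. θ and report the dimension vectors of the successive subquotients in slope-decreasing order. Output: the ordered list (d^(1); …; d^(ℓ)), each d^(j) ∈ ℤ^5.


Interval decomposition of M: I[1,1], I[1,5], I[2,2], I[2,4], I[3,3].
HN type (ℓ=4): μ^(1)=35; μ^(2)=2; μ^(3)=-12/5; μ^(4)=-9

((1, 0, 0, 0, 0); (0, 1, 1, 0, 0); (1, 1, 1, 1, 1); (0, 1, 1, 1, 0))


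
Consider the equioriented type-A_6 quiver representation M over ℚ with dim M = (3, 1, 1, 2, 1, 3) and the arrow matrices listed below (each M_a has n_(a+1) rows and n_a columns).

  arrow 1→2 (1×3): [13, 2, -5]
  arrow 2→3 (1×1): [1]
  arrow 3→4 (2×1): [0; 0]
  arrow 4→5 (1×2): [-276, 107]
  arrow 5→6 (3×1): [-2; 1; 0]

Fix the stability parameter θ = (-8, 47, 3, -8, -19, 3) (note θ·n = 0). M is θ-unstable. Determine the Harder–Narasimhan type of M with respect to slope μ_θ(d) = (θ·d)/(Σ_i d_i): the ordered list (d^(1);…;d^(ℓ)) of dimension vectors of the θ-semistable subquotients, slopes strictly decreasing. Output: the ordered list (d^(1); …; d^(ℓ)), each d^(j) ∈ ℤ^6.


Via rank(M_{q-1}∘⋯∘M_p): M ≅ I[1,1]^2, I[1,3], I[4,4], I[4,6], I[6,6]^2.
μ_θ-semistable layers: μ^(1)=25; μ^(2)=3; μ^(3)=-8; μ^(4)=-27/2

((0, 1, 1, 0, 0, 0); (0, 0, 0, 0, 0, 3); (3, 0, 0, 1, 0, 0); (0, 0, 0, 1, 1, 0))


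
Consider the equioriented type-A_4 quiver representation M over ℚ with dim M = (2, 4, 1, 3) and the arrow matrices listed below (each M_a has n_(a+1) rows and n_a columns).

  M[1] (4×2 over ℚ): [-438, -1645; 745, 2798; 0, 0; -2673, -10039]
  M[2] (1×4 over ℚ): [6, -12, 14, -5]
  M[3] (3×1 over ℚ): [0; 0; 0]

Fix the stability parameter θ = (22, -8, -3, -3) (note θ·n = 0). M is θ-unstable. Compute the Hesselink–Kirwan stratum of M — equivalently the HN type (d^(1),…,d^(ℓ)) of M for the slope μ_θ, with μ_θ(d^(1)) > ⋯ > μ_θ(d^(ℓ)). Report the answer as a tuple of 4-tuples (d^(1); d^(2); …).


Interval decomposition of M: I[1,2], I[1,3], I[2,2]^2, I[4,4]^3.
HN type (ℓ=4): μ^(1)=7; μ^(2)=11/3; μ^(3)=-3; μ^(4)=-8

((1, 1, 0, 0); (1, 1, 1, 0); (0, 0, 0, 3); (0, 2, 0, 0))


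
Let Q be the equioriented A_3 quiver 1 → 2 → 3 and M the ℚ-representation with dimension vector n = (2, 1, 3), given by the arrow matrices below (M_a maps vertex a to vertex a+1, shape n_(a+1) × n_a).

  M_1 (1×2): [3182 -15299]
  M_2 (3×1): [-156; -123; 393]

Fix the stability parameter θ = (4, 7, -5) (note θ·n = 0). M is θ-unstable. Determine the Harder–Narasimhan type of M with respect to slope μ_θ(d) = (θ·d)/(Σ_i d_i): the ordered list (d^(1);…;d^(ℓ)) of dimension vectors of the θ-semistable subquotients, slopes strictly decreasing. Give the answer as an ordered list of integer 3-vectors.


Via rank(M_{q-1}∘⋯∘M_p): M ≅ I[1,1], I[1,3], I[3,3]^2.
μ_θ-semistable layers: μ^(1)=4; μ^(2)=2; μ^(3)=-5

((1, 0, 0); (1, 1, 1); (0, 0, 2))


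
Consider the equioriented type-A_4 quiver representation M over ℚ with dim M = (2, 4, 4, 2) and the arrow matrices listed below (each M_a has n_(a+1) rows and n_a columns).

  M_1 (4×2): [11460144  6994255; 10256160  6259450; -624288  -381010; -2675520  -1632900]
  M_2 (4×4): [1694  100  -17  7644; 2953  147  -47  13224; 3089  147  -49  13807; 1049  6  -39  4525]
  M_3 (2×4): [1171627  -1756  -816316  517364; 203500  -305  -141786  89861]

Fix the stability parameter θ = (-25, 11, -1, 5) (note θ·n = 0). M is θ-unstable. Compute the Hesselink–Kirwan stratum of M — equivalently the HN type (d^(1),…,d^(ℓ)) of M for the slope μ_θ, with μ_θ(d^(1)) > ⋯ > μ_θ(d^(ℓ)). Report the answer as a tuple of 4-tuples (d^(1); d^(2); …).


Barcode: M ≅ I[1,1], I[1,3], I[2,3], I[2,4]^2. HN layers by μ_θ (2 steps, strictly decreasing):
  μ^(1)=5; μ^(2)=-25

((0, 4, 4, 2); (2, 0, 0, 0))


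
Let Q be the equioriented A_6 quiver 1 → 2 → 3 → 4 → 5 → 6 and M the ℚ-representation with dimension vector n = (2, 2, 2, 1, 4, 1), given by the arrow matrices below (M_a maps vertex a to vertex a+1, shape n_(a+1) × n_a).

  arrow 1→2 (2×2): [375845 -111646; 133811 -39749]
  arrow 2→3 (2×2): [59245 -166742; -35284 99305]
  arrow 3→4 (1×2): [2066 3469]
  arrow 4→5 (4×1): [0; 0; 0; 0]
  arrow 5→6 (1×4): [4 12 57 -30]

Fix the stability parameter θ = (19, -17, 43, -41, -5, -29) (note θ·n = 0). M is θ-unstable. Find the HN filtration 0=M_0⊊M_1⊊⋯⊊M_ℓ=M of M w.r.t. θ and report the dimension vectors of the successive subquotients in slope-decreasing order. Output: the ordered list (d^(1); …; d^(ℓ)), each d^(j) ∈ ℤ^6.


Interval decomposition of M: I[1,3], I[1,4], I[5,5]^3, I[5,6].
HN type (ℓ=4): μ^(1)=43; μ^(2)=1; μ^(3)=-5; μ^(4)=-17

((0, 0, 1, 0, 0, 0); (2, 2, 1, 1, 0, 0); (0, 0, 0, 0, 3, 0); (0, 0, 0, 0, 1, 1))


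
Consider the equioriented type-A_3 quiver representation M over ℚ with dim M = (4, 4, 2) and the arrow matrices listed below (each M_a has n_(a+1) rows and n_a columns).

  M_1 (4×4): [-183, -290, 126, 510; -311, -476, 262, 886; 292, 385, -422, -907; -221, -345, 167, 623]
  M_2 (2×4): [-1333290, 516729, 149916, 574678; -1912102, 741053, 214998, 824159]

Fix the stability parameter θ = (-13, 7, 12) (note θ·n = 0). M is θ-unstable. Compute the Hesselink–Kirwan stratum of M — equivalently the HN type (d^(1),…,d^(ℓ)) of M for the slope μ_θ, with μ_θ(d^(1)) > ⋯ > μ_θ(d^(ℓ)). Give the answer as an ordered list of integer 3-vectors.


Via rank(M_{q-1}∘⋯∘M_p): M ≅ I[1,2]^2, I[1,3]^2.
μ_θ-semistable layers: μ^(1)=12; μ^(2)=7; μ^(3)=-13

((0, 0, 2); (0, 4, 0); (4, 0, 0))


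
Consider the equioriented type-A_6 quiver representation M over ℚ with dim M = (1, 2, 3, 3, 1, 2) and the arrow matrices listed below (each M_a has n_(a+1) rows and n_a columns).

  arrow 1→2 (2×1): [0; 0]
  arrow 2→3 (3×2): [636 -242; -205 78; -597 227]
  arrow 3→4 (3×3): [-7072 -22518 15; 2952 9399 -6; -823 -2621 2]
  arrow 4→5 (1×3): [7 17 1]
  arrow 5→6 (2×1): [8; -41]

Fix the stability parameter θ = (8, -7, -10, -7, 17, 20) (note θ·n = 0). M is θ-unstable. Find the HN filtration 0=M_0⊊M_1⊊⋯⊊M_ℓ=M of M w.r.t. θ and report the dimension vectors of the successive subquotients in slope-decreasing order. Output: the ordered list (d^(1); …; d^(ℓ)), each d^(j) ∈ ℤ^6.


Barcode: M ≅ I[1,1], I[2,4], I[2,6], I[3,4], I[6,6]. HN layers by μ_θ (6 steps, strictly decreasing):
  μ^(1)=20; μ^(2)=17; μ^(3)=8; μ^(4)=-7; μ^(5)=-17/2; μ^(6)=-10

((0, 0, 0, 0, 0, 2); (0, 0, 0, 0, 1, 0); (1, 0, 0, 0, 0, 0); (0, 0, 0, 3, 0, 0); (0, 2, 2, 0, 0, 0); (0, 0, 1, 0, 0, 0))


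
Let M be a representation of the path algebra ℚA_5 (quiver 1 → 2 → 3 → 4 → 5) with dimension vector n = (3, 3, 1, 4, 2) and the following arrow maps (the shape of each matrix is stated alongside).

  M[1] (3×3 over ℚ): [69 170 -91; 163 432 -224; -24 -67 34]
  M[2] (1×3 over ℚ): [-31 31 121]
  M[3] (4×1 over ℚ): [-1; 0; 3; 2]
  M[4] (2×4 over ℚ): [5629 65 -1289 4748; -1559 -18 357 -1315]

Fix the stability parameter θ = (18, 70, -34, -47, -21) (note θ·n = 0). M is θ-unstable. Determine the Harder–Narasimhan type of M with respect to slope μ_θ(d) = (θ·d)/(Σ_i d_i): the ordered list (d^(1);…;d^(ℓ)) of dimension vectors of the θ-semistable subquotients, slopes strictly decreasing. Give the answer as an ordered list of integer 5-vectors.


Barcode: M ≅ I[1,2]^2, I[1,4], I[4,4], I[4,5]^2. HN layers by μ_θ (5 steps, strictly decreasing):
  μ^(1)=70; μ^(2)=18; μ^(3)=7/4; μ^(4)=-21; μ^(5)=-47

((0, 2, 0, 0, 0); (2, 0, 0, 0, 0); (1, 1, 1, 1, 0); (0, 0, 0, 0, 2); (0, 0, 0, 3, 0))


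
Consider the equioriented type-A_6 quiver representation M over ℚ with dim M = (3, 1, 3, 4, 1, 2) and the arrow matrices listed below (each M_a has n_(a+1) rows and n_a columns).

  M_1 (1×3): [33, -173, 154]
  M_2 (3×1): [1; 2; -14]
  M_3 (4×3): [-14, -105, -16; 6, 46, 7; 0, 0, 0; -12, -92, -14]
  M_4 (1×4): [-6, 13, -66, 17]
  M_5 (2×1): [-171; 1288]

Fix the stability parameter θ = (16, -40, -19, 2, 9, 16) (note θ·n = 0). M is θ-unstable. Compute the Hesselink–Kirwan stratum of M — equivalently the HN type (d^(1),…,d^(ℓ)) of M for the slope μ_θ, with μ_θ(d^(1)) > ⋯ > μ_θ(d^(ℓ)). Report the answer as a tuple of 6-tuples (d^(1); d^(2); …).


Barcode: M ≅ I[1,1]^2, I[1,3], I[3,4], I[3,6], I[4,4]^2, I[6,6]. HN layers by μ_θ (5 steps, strictly decreasing):
  μ^(1)=16; μ^(2)=9; μ^(3)=2; μ^(4)=-43/3; μ^(5)=-19

((2, 0, 0, 0, 0, 2); (0, 0, 0, 0, 1, 0); (0, 0, 0, 4, 0, 0); (1, 1, 1, 0, 0, 0); (0, 0, 2, 0, 0, 0))


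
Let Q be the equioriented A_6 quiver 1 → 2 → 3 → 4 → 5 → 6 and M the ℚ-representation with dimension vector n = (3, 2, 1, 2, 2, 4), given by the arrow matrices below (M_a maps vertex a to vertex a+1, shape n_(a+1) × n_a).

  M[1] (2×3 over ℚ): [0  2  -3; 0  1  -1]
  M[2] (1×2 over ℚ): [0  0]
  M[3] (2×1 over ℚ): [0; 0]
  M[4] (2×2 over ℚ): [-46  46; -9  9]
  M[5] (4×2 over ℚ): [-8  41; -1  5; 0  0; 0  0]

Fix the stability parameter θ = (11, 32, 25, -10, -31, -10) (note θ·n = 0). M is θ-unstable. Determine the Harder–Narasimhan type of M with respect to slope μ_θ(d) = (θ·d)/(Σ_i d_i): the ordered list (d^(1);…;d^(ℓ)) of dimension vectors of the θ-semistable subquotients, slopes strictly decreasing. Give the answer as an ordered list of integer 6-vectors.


Barcode: M ≅ I[1,1], I[1,2]^2, I[3,3], I[4,4], I[4,6], I[5,6], I[6,6]^2. HN layers by μ_θ (6 steps, strictly decreasing):
  μ^(1)=32; μ^(2)=25; μ^(3)=11; μ^(4)=-10; μ^(5)=-41/2; μ^(6)=-31

((0, 2, 0, 0, 0, 0); (0, 0, 1, 0, 0, 0); (3, 0, 0, 0, 0, 0); (0, 0, 0, 1, 0, 4); (0, 0, 0, 1, 1, 0); (0, 0, 0, 0, 1, 0))


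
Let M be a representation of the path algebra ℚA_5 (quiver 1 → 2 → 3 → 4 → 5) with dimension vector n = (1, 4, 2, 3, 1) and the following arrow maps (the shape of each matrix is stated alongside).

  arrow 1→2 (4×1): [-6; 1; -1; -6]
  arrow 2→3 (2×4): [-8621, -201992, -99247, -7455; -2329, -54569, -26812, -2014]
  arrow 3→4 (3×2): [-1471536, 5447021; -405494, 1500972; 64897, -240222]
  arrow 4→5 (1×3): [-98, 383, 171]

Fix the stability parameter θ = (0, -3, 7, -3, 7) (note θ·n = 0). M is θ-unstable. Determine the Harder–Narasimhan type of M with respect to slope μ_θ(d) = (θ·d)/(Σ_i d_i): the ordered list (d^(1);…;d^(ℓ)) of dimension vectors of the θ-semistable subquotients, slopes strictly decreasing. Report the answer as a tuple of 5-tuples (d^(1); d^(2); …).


Barcode: M ≅ I[1,5], I[2,2]^2, I[2,4], I[4,4]. HN layers by μ_θ (4 steps, strictly decreasing):
  μ^(1)=7; μ^(2)=2; μ^(3)=-3/2; μ^(4)=-3

((0, 0, 0, 0, 1); (0, 0, 2, 2, 0); (1, 1, 0, 0, 0); (0, 3, 0, 1, 0))


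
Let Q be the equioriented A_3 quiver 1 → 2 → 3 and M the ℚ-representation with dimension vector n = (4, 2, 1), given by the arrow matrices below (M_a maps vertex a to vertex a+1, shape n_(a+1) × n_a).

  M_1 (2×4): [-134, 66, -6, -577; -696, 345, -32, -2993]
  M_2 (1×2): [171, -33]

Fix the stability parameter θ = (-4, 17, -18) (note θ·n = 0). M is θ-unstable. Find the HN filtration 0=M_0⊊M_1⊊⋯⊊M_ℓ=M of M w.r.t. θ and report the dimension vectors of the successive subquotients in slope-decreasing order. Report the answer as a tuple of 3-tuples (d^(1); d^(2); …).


Interval decomposition of M: I[1,1]^2, I[1,2], I[1,3].
HN type (ℓ=3): μ^(1)=17; μ^(2)=-1/2; μ^(3)=-4

((0, 1, 0); (0, 1, 1); (4, 0, 0))


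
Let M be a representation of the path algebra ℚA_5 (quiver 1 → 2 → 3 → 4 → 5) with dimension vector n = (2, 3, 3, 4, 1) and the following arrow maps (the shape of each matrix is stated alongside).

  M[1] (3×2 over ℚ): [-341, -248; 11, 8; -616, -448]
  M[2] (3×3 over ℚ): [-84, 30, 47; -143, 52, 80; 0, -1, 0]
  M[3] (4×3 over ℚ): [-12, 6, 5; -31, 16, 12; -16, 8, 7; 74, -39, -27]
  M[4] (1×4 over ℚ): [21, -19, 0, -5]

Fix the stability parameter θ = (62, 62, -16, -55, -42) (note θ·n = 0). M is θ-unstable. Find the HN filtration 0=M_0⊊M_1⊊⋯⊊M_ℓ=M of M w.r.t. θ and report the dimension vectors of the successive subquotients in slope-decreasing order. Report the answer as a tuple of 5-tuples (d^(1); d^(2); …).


Interval decomposition of M: I[1,1], I[1,5], I[2,4]^2, I[4,4].
HN type (ℓ=4): μ^(1)=62; μ^(2)=11/5; μ^(3)=-3; μ^(4)=-55

((1, 0, 0, 0, 0); (1, 1, 1, 1, 1); (0, 2, 2, 2, 0); (0, 0, 0, 1, 0))
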